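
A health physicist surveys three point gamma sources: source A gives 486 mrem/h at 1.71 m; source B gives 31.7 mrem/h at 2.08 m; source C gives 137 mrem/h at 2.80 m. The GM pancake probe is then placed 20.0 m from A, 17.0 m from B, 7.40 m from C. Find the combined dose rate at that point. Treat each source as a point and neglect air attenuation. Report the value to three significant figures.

Each source contributes Iᵢ·(dᵢ/rᵢ)²; contributions add.
A: 486 × (1.71/20.0)² = 3.553 mrem/h
B: 31.7 × (2.08/17.0)² = 0.4746 mrem/h
C: 137 × (2.80/7.40)² = 19.61 mrem/h
Total = 3.553 + 0.4746 + 19.61 = 23.64 mrem/h.

23.6 mrem/h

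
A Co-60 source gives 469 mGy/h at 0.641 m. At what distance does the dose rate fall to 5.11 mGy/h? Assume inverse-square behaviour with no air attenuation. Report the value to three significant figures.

6.14 m

Applying the 1/r² law, d₂ = d₁·√(I₁/I₂).
I₁/I₂ = 469/5.11 = 91.78, so d₂ = 0.641 × √91.78 = 6.141 m.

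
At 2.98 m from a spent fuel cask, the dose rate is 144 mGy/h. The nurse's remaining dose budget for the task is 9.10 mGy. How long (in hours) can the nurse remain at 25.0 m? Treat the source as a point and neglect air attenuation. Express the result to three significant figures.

4.45 h

Applying the 1/r² law, rate at 25.0 m:
144 × (2.98/25.0)² = 144 × 0.01421 = 2.046 mGy/h.
Stay time = 9.10 mGy ÷ 2.046 mGy/h = 4.448 h.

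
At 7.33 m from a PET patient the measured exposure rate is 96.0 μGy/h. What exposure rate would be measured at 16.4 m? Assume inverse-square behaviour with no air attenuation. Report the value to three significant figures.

19.2 μGy/h

Using I₁d₁² = I₂d₂², scaling from 7.33 m to 16.4 m:
(7.33/16.4)² = 0.1998, so 96.0 × 0.1998 = 19.18 μGy/h.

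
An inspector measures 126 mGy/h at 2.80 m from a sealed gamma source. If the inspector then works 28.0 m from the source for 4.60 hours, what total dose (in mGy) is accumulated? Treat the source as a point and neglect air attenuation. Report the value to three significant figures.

Intensity scales as (d₁/d₂)², so rate at 28.0 m:
126 × (2.80/28.0)² = 126 × 0.01000 = 1.260 mGy/h.
Dose = rate × time = 1.260 mGy/h × 4.600 h = 5.796 mGy.

5.80 mGy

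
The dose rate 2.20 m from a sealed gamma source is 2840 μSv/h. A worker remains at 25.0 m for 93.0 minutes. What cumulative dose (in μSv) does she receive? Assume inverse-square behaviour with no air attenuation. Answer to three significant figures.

34.1 μSv

Since intensity falls as 1/r², rate at 25.0 m:
(2.20/25.0)² = 0.007744, so 2840 × 0.007744 = 21.99 μSv/h.
Dose = rate × time = 21.99 μSv/h × 1.550 h = 34.08 μSv.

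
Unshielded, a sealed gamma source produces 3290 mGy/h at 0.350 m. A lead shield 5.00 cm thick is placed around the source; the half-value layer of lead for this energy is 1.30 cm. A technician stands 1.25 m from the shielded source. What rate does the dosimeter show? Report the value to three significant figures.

17.9 mGy/h

Distance alone: 3290 × (0.350/1.25)² = 3290 × 0.07840 = 257.9 mGy/h.
Shield: 5.00/1.30 = 3.846 half-value layers → attenuation 2^(−3.846) = 0.06954.
Combined: 257.9 × 0.06954 = 17.93 mGy/h.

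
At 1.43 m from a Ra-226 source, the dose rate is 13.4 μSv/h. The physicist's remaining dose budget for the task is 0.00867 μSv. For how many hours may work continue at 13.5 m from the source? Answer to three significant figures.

0.0577 h

Using I₁d₁² = I₂d₂², rate at 13.5 m:
(1.43/13.5)² = 0.01122, so 13.4 × 0.01122 = 0.1503 μSv/h.
Stay time = 0.00867 μSv ÷ 0.1503 μSv/h = 0.05768 h.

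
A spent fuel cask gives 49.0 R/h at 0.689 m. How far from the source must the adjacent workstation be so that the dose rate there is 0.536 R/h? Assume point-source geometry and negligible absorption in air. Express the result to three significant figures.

6.59 m

Using I₁d₁² = I₂d₂², d₂ = d₁·√(I₁/I₂).
I₁/I₂ = 49.0/0.536 = 91.42, so d₂ = 0.689 × √91.42 = 6.588 m.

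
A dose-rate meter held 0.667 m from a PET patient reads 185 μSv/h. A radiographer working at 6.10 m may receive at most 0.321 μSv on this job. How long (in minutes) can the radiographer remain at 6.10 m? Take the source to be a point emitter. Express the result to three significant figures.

8.71 min

Since intensity falls as 1/r², rate at 6.10 m:
(0.667/6.10)² = 0.01196, so 185 × 0.01196 = 2.213 μSv/h.
Stay time = 0.321 μSv ÷ 2.213 μSv/h = 0.1451 h = 8.706 min.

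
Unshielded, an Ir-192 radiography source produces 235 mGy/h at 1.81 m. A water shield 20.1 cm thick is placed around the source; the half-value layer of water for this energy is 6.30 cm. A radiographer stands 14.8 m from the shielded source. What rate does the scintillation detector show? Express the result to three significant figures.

0.385 mGy/h

Distance alone: 235 × (1.81/14.8)² = 235 × 0.01496 = 3.516 mGy/h.
Shield: 20.1/6.30 = 3.190 half-value layers → attenuation 2^(−3.190) = 0.1096.
Combined: 3.516 × 0.1096 = 0.3854 mGy/h.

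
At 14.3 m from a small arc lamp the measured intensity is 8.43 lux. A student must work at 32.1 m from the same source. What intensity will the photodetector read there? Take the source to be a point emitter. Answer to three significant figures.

1.67 lux

Using I₁d₁² = I₂d₂², scaling from 14.3 m to 32.1 m:
8.43 × (14.3/32.1)² = 8.43 × 0.1985 = 1.673 lux.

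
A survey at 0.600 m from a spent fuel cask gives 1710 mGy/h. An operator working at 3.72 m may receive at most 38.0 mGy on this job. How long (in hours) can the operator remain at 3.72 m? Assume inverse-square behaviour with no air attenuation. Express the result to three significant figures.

0.854 h

Since intensity falls as 1/r², rate at 3.72 m:
1710 × (0.600/3.72)² = 1710 × 0.02601 = 44.48 mGy/h.
Stay time = 38.0 mGy ÷ 44.48 mGy/h = 0.8543 h.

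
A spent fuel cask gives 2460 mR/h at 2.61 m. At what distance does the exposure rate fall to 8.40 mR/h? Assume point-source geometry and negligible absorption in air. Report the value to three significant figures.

By the inverse-square law, d₂ = d₁·√(I₁/I₂).
I₁/I₂ = 2460/8.40 = 292.9, so d₂ = 2.61 × √292.9 = 44.67 m.

44.7 m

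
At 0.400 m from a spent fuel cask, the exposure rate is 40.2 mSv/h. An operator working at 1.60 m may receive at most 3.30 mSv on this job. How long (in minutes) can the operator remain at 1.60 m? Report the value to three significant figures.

78.8 min

Applying the 1/r² law, rate at 1.60 m:
(0.400/1.60)² = 0.06250, so 40.2 × 0.06250 = 2.513 mSv/h.
Stay time = 3.30 mSv ÷ 2.513 mSv/h = 1.313 h = 78.78 min.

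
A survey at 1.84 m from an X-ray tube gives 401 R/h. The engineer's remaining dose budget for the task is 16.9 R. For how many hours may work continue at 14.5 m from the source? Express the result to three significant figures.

2.62 h

Applying the 1/r² law, rate at 14.5 m:
401 × (1.84/14.5)² = 401 × 0.01610 = 6.456 R/h.
Stay time = 16.9 R ÷ 6.456 R/h = 2.618 h.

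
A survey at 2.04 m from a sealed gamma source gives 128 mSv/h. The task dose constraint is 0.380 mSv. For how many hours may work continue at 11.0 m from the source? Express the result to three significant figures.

0.0863 h

Using I₁d₁² = I₂d₂², rate at 11.0 m:
128 × (2.04/11.0)² = 128 × 0.03439 = 4.402 mSv/h.
Stay time = 0.380 mSv ÷ 4.402 mSv/h = 0.08632 h.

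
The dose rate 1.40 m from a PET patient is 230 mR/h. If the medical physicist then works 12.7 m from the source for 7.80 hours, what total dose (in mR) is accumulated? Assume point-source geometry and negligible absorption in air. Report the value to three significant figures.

Intensity scales as (d₁/d₂)², so rate at 12.7 m:
(1.40/12.7)² = 0.01215, so 230 × 0.01215 = 2.794 mR/h.
Dose = rate × time = 2.794 mR/h × 7.800 h = 21.79 mR.

21.8 mR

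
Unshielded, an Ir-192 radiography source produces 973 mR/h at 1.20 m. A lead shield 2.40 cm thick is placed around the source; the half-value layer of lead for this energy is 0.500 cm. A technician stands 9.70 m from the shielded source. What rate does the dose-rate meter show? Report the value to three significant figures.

Distance alone: 973 × (1.20/9.70)² = 973 × 0.01530 = 14.89 mR/h.
Shield: 2.40/0.500 = 4.800 half-value layers → attenuation 2^(−4.800) = 0.03590.
Combined: 14.89 × 0.03590 = 0.5346 mR/h.

0.535 mR/h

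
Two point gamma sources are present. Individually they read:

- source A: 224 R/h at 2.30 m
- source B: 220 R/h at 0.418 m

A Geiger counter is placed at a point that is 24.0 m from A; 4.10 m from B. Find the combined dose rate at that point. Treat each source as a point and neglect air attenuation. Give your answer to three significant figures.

Each source contributes Iᵢ·(dᵢ/rᵢ)²; contributions add.
A: 224 × (2.30/24.0)² = 2.057 R/h
B: 220 × (0.418/4.10)² = 2.287 R/h
Total = 2.057 + 2.287 = 4.344 R/h.

4.34 R/h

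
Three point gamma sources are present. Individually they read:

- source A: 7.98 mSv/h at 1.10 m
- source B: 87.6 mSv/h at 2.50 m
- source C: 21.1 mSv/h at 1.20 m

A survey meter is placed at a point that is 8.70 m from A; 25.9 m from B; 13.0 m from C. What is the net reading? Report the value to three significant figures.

Each source contributes Iᵢ·(dᵢ/rᵢ)²; contributions add.
A: 7.98 × (1.10/8.70)² = 0.1276 mSv/h
B: 87.6 × (2.50/25.9)² = 0.8162 mSv/h
C: 21.1 × (1.20/13.0)² = 0.1798 mSv/h
Total = 0.1276 + 0.8162 + 0.1798 = 1.124 mSv/h.

1.12 mSv/h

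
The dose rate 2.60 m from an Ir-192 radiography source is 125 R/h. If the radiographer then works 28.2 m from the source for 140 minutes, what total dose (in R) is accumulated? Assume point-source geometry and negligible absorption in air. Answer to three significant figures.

2.48 R

Applying the 1/r² law, rate at 28.2 m:
125 × (2.60/28.2)² = 125 × 0.008501 = 1.063 R/h.
Dose = rate × time = 1.063 R/h × 2.333 h = 2.480 R.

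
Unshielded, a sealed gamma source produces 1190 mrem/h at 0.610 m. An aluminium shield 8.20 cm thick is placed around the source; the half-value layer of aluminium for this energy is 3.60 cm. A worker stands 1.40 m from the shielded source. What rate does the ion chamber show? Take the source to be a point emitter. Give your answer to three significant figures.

Distance alone: (0.610/1.40)² = 0.1898, so 1190 × 0.1898 = 225.9 mrem/h.
Shield: 8.20/3.60 = 2.278 half-value layers → attenuation 2^(−2.278) = 0.2062.
Combined: 225.9 × 0.2062 = 46.58 mrem/h.

46.6 mrem/h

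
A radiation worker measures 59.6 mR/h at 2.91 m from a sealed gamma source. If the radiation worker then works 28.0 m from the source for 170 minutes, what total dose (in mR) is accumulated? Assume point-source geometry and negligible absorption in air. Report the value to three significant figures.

1.82 mR

Since intensity falls as 1/r², rate at 28.0 m:
59.6 × (2.91/28.0)² = 59.6 × 0.01080 = 0.6437 mR/h.
Dose = rate × time = 0.6437 mR/h × 2.833 h = 1.824 mR.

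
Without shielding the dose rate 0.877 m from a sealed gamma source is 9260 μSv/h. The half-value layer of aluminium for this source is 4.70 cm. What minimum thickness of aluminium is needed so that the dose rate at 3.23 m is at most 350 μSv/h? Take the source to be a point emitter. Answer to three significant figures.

At 3.23 m, distance alone gives 9260 × (0.877/3.23)² = 9260 × 0.07372 = 682.6 μSv/h.
Further attenuation needed: 682.6/350 = 1.950.
n = log₂(1.950) = 0.9635 half-value layers.
Thickness = 0.9635 × 4.70 cm = 4.528 cm.

4.53 cm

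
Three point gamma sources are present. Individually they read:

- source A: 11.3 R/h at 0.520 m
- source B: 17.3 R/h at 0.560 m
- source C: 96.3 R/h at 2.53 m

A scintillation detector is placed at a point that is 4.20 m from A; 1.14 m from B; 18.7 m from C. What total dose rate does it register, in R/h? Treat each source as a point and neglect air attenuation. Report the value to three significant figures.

By superposition, sum each source's inverse-square contribution:
A: 11.3 × (0.520/4.20)² = 0.1732 R/h
B: 17.3 × (0.560/1.14)² = 4.175 R/h
C: 96.3 × (2.53/18.7)² = 1.763 R/h
Total = 0.1732 + 4.175 + 1.763 = 6.111 R/h.

6.11 R/h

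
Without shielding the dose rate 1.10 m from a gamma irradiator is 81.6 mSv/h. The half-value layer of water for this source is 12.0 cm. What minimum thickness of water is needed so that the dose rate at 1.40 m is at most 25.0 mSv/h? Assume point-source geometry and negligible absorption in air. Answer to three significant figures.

At 1.40 m, distance alone gives (1.10/1.40)² = 0.6173, so 81.6 × 0.6173 = 50.37 mSv/h.
Further attenuation needed: 50.37/25.0 = 2.015.
n = log₂(2.015) = 1.011 half-value layers.
Thickness = 1.011 × 12.0 cm = 12.13 cm.

12.1 cm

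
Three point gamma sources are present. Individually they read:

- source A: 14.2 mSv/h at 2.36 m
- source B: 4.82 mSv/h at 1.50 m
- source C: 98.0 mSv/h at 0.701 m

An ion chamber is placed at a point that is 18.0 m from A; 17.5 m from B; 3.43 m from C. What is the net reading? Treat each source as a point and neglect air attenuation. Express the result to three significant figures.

4.37 mSv/h

By superposition, sum each source's inverse-square contribution:
A: 14.2 × (2.36/18.0)² = 0.2441 mSv/h
B: 4.82 × (1.50/17.5)² = 0.03541 mSv/h
C: 98.0 × (0.701/3.43)² = 4.093 mSv/h
Total = 0.2441 + 0.03541 + 4.093 = 4.373 mSv/h.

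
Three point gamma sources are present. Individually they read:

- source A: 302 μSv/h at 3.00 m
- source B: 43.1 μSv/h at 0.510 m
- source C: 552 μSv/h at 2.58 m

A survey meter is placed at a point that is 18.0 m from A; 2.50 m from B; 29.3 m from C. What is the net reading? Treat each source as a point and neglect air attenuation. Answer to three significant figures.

By superposition, sum each source's inverse-square contribution:
A: 302 × (3.00/18.0)² = 8.389 μSv/h
B: 43.1 × (0.510/2.50)² = 1.794 μSv/h
C: 552 × (2.58/29.3)² = 4.280 μSv/h
Total = 8.389 + 1.794 + 4.280 = 14.46 μSv/h.

14.5 μSv/h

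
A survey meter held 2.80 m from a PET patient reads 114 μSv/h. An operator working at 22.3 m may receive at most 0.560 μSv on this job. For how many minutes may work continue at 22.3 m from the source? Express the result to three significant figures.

Using I₁d₁² = I₂d₂², rate at 22.3 m:
114 × (2.80/22.3)² = 114 × 0.01577 = 1.798 μSv/h.
Stay time = 0.560 μSv ÷ 1.798 μSv/h = 0.3115 h = 18.69 min.

18.7 min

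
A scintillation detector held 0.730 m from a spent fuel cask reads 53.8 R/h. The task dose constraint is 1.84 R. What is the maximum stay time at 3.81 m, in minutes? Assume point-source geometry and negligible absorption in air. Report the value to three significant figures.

Since intensity falls as 1/r², rate at 3.81 m:
(0.730/3.81)² = 0.03671, so 53.8 × 0.03671 = 1.975 R/h.
Stay time = 1.84 R ÷ 1.975 R/h = 0.9316 h = 55.90 min.

55.9 min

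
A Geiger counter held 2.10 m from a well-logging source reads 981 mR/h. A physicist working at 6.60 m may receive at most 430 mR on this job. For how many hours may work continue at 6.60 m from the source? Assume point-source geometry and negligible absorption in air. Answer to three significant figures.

4.33 h

Intensity scales as (d₁/d₂)², so rate at 6.60 m:
981 × (2.10/6.60)² = 981 × 0.1012 = 99.28 mR/h.
Stay time = 430 mR ÷ 99.28 mR/h = 4.331 h.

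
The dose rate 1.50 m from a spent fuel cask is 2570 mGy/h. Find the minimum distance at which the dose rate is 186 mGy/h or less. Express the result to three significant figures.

5.58 m

Intensity scales as (d₁/d₂)², so d₂ = d₁·√(I₁/I₂).
I₁/I₂ = 2570/186 = 13.82, so d₂ = 1.50 × √13.82 = 5.576 m.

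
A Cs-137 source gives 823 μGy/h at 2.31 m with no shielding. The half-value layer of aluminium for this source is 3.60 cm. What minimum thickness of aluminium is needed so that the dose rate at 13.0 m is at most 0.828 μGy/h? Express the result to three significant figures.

At 13.0 m, distance alone gives 823 × (2.31/13.0)² = 823 × 0.03157 = 25.98 μGy/h.
Further attenuation needed: 25.98/0.828 = 31.38.
n = log₂(31.38) = 4.972 half-value layers.
Thickness = 4.972 × 3.60 cm = 17.90 cm.

17.9 cm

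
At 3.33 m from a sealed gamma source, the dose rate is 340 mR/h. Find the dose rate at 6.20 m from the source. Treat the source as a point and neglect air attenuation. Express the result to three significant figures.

Using I₁d₁² = I₂d₂², the rate at 6.20 m is
340 × (3.33/6.20)² = 340 × 0.2885 = 98.09 mR/h.

98.1 mR/h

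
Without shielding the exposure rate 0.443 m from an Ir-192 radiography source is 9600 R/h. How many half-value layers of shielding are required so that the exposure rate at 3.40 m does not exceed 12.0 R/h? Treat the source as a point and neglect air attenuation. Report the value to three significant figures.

At 3.40 m, distance alone gives 9600 × (0.443/3.40)² = 9600 × 0.01698 = 163.0 R/h.
Further attenuation needed: 163.0/12.0 = 13.58.
n = log₂(13.58) = 3.763 half-value layers.

3.76 half-value layers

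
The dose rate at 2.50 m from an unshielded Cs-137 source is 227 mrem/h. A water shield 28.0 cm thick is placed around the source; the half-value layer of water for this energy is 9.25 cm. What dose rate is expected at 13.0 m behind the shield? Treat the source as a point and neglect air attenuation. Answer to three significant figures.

Distance alone: (2.50/13.0)² = 0.03698, so 227 × 0.03698 = 8.394 mrem/h.
Shield: 28.0/9.25 = 3.027 half-value layers → attenuation 2^(−3.027) = 0.1227.
Combined: 8.394 × 0.1227 = 1.030 mrem/h.

1.03 mrem/h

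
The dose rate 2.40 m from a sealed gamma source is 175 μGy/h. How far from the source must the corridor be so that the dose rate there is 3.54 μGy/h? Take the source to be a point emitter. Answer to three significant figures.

Using I₁d₁² = I₂d₂², d₂ = d₁·√(I₁/I₂).
I₁/I₂ = 175/3.54 = 49.44, so d₂ = 2.40 × √49.44 = 16.88 m.

16.9 m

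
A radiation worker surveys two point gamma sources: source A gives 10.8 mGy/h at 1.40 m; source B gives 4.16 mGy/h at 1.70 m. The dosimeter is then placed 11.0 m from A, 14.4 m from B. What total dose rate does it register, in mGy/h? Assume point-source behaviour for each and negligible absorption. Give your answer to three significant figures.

0.233 mGy/h

Each source contributes Iᵢ·(dᵢ/rᵢ)²; contributions add.
A: 10.8 × (1.40/11.0)² = 0.1749 mGy/h
B: 4.16 × (1.70/14.4)² = 0.05798 mGy/h
Total = 0.1749 + 0.05798 = 0.2329 mGy/h.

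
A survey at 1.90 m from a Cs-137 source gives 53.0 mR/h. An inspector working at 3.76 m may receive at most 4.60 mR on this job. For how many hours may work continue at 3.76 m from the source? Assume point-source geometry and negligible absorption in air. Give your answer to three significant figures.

0.340 h

Using I₁d₁² = I₂d₂², rate at 3.76 m:
(1.90/3.76)² = 0.2553, so 53.0 × 0.2553 = 13.53 mR/h.
Stay time = 4.60 mR ÷ 13.53 mR/h = 0.3400 h.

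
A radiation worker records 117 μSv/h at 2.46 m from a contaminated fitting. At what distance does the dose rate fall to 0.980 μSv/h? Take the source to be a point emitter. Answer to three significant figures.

26.9 m

Using I₁d₁² = I₂d₂², d₂ = d₁·√(I₁/I₂).
I₁/I₂ = 117/0.980 = 119.4, so d₂ = 2.46 × √119.4 = 26.88 m.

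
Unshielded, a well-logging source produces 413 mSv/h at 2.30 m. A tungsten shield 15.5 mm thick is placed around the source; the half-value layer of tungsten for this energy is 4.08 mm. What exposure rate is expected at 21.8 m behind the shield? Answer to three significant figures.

Distance alone: (2.30/21.8)² = 0.01113, so 413 × 0.01113 = 4.597 mSv/h.
Shield: 15.5/4.08 = 3.799 half-value layers → attenuation 2^(−3.799) = 0.07184.
Combined: 4.597 × 0.07184 = 0.3302 mSv/h.

0.330 mSv/h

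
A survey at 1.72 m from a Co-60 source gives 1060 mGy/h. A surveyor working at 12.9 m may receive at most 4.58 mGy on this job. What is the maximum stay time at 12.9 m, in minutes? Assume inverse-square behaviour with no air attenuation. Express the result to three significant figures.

Since intensity falls as 1/r², rate at 12.9 m:
1060 × (1.72/12.9)² = 1060 × 0.01778 = 18.85 mGy/h.
Stay time = 4.58 mGy ÷ 18.85 mGy/h = 0.2430 h = 14.58 min.

14.6 min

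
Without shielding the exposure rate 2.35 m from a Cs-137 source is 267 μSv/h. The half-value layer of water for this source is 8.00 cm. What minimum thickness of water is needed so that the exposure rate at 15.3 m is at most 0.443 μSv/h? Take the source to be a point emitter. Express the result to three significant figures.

At 15.3 m, distance alone gives (2.35/15.3)² = 0.02359, so 267 × 0.02359 = 6.299 μSv/h.
Further attenuation needed: 6.299/0.443 = 14.22.
n = log₂(14.22) = 3.830 half-value layers.
Thickness = 3.830 × 8.00 cm = 30.64 cm.

30.6 cm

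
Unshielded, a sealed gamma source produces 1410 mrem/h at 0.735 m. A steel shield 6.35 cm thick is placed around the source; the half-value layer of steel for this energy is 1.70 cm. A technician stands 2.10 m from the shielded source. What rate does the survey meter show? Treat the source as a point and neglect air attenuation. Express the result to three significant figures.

Distance alone: 1410 × (0.735/2.10)² = 1410 × 0.1225 = 172.7 mrem/h.
Shield: 6.35/1.70 = 3.735 half-value layers → attenuation 2^(−3.735) = 0.07510.
Combined: 172.7 × 0.07510 = 12.97 mrem/h.

13.0 mrem/h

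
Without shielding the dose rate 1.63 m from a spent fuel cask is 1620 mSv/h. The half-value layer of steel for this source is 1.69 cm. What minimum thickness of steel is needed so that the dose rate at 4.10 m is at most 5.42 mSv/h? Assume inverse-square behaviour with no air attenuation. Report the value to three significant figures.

9.40 cm

At 4.10 m, distance alone gives 1620 × (1.63/4.10)² = 1620 × 0.1581 = 256.1 mSv/h.
Further attenuation needed: 256.1/5.42 = 47.25.
n = log₂(47.25) = 5.562 half-value layers.
Thickness = 5.562 × 1.69 cm = 9.400 cm.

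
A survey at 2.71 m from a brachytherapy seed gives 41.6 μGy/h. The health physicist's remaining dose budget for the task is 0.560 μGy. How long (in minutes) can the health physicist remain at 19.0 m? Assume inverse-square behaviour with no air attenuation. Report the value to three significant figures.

Since intensity falls as 1/r², rate at 19.0 m:
41.6 × (2.71/19.0)² = 41.6 × 0.02034 = 0.8461 μGy/h.
Stay time = 0.560 μGy ÷ 0.8461 μGy/h = 0.6619 h = 39.71 min.

39.7 min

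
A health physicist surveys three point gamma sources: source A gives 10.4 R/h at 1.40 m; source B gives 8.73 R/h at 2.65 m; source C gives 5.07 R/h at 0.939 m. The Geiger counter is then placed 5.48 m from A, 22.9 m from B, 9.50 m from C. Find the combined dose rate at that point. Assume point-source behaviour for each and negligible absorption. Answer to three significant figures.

0.845 R/h

By superposition, sum each source's inverse-square contribution:
A: 10.4 × (1.40/5.48)² = 0.6788 R/h
B: 8.73 × (2.65/22.9)² = 0.1169 R/h
C: 5.07 × (0.939/9.50)² = 0.04953 R/h
Total = 0.6788 + 0.1169 + 0.04953 = 0.8452 R/h.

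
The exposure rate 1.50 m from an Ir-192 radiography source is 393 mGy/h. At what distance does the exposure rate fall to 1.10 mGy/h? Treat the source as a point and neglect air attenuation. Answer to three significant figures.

Using I₁d₁² = I₂d₂², d₂ = d₁·√(I₁/I₂).
I₁/I₂ = 393/1.10 = 357.3, so d₂ = 1.50 × √357.3 = 28.35 m.

28.4 m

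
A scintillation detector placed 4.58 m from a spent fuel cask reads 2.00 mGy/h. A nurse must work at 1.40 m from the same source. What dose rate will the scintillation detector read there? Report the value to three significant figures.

Applying the 1/r² law, scaling from 4.58 m to 1.40 m:
2.00 × (4.58/1.40)² = 2.00 × 10.70 = 21.40 mGy/h.

21.4 mGy/h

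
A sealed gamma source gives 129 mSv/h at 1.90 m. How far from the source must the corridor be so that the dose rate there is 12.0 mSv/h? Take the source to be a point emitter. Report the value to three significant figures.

6.23 m

By the inverse-square law, d₂ = d₁·√(I₁/I₂).
I₁/I₂ = 129/12.0 = 10.75, so d₂ = 1.90 × √10.75 = 6.230 m.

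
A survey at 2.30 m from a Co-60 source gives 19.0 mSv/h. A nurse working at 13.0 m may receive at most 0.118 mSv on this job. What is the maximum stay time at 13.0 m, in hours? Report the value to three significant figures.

Intensity scales as (d₁/d₂)², so rate at 13.0 m:
(2.30/13.0)² = 0.03130, so 19.0 × 0.03130 = 0.5947 mSv/h.
Stay time = 0.118 mSv ÷ 0.5947 mSv/h = 0.1984 h.

0.198 h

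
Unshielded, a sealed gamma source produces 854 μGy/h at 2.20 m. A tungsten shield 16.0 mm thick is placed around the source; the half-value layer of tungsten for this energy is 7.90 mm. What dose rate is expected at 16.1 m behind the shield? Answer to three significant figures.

3.92 μGy/h

Distance alone: 854 × (2.20/16.1)² = 854 × 0.01867 = 15.94 μGy/h.
Shield: 16.0/7.90 = 2.025 half-value layers → attenuation 2^(−2.025) = 0.2457.
Combined: 15.94 × 0.2457 = 3.916 μGy/h.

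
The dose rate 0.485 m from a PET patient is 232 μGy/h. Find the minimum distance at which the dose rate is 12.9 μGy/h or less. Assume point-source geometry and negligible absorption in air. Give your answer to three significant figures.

Using I₁d₁² = I₂d₂², d₂ = d₁·√(I₁/I₂).
I₁/I₂ = 232/12.9 = 17.98, so d₂ = 0.485 × √17.98 = 2.057 m.

2.06 m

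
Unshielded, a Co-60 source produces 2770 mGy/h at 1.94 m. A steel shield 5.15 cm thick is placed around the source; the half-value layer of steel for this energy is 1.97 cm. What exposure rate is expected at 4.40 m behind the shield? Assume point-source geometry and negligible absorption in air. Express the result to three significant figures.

Distance alone: 2770 × (1.94/4.40)² = 2770 × 0.1944 = 538.5 mGy/h.
Shield: 5.15/1.97 = 2.614 half-value layers → attenuation 2^(−2.614) = 0.1633.
Combined: 538.5 × 0.1633 = 87.94 mGy/h.

87.9 mGy/h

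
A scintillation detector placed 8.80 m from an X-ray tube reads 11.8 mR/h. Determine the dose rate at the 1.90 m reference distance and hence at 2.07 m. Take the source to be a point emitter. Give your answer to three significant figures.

253 mR/h; 213 mR/h

Intensity scales as (d₁/d₂)², so
At 1.90 m: 11.8 × (8.80/1.90)² = 11.8 × 21.45 = 253.1 mR/h
At 2.07 m: 253.1 × (1.90/2.07)² = 253.1 × 0.8425 = 213.2 mR/h.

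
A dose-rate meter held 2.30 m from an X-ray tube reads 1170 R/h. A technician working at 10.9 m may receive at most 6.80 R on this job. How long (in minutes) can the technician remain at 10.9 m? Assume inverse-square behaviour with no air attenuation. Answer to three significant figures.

Intensity scales as (d₁/d₂)², so rate at 10.9 m:
(2.30/10.9)² = 0.04452, so 1170 × 0.04452 = 52.09 R/h.
Stay time = 6.80 R ÷ 52.09 R/h = 0.1305 h = 7.830 min.

7.83 min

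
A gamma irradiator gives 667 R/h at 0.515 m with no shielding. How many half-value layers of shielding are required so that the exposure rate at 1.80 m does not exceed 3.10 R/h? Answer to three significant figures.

At 1.80 m, distance alone gives (0.515/1.80)² = 0.08186, so 667 × 0.08186 = 54.60 R/h.
Further attenuation needed: 54.60/3.10 = 17.61.
n = log₂(17.61) = 4.138 half-value layers.

4.14 half-value layers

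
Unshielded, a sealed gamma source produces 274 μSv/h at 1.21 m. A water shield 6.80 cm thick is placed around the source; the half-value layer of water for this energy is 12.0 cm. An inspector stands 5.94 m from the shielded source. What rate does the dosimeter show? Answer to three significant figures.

Distance alone: 274 × (1.21/5.94)² = 274 × 0.04150 = 11.37 μSv/h.
Shield: 6.80/12.0 = 0.5667 half-value layers → attenuation 2^(−0.5667) = 0.6752.
Combined: 11.37 × 0.6752 = 7.677 μSv/h.

7.68 μSv/h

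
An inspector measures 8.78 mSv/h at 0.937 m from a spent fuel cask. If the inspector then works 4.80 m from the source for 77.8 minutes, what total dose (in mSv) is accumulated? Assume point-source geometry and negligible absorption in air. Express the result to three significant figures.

By the inverse-square law, rate at 4.80 m:
8.78 × (0.937/4.80)² = 8.78 × 0.03811 = 0.3346 mSv/h.
Dose = rate × time = 0.3346 mSv/h × 1.297 h = 0.4340 mSv.

0.434 mSv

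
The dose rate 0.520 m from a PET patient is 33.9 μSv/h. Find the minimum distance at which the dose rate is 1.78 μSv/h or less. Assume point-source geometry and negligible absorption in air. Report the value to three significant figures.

Intensity scales as (d₁/d₂)², so d₂ = d₁·√(I₁/I₂).
I₁/I₂ = 33.9/1.78 = 19.04, so d₂ = 0.520 × √19.04 = 2.269 m.

2.27 m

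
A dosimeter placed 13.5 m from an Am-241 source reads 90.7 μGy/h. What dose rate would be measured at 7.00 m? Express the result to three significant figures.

337 μGy/h

Applying the 1/r² law, scaling from 13.5 m to 7.00 m:
90.7 × (13.5/7.00)² = 90.7 × 3.719 = 337.3 μGy/h.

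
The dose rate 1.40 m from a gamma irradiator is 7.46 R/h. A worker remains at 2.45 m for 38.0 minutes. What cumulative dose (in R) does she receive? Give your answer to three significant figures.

Since intensity falls as 1/r², rate at 2.45 m:
7.46 × (1.40/2.45)² = 7.46 × 0.3265 = 2.436 R/h.
Dose = rate × time = 2.436 R/h × 0.6333 h = 1.543 R.

1.54 R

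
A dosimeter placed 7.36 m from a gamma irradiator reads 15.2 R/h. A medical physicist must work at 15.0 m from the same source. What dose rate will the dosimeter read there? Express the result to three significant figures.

3.66 R/h

Intensity scales as (d₁/d₂)², so scaling from 7.36 m to 15.0 m:
(7.36/15.0)² = 0.2408, so 15.2 × 0.2408 = 3.660 R/h.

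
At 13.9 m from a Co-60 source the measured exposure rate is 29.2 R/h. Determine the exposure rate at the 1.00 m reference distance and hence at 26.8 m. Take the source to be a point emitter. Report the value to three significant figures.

5640 R/h; 7.85 R/h

Using I₁d₁² = I₂d₂²,
At 1.00 m: (13.9/1.00)² = 193.2, so 29.2 × 193.2 = 5641 R/h
At 26.8 m: (1.00/26.8)² = 0.001392, so 5641 × 0.001392 = 7.852 R/h.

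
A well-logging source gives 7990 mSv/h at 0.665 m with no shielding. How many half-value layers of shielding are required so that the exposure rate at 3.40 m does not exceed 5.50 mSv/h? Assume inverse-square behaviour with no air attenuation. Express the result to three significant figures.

5.80 half-value layers

At 3.40 m, distance alone gives (0.665/3.40)² = 0.03825, so 7990 × 0.03825 = 305.6 mSv/h.
Further attenuation needed: 305.6/5.50 = 55.56.
n = log₂(55.56) = 5.796 half-value layers.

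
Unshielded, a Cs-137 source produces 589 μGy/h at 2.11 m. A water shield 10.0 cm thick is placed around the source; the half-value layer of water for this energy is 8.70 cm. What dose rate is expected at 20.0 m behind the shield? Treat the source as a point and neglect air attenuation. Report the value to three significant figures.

2.96 μGy/h

Distance alone: (2.11/20.0)² = 0.01113, so 589 × 0.01113 = 6.556 μGy/h.
Shield: 10.0/8.70 = 1.149 half-value layers → attenuation 2^(−1.149) = 0.4509.
Combined: 6.556 × 0.4509 = 2.956 μGy/h.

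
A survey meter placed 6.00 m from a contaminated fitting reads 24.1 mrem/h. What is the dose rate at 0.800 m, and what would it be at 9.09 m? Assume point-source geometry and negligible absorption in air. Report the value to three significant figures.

1360 mrem/h; 10.5 mrem/h

Using I₁d₁² = I₂d₂²,
At 0.800 m: (6.00/0.800)² = 56.25, so 24.1 × 56.25 = 1356 mrem/h
At 9.09 m: (0.800/9.09)² = 0.007746, so 1356 × 0.007746 = 10.50 mrem/h.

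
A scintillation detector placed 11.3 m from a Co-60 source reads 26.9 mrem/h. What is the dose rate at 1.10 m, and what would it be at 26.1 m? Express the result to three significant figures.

2840 mrem/h; 5.04 mrem/h

By the inverse-square law,
At 1.10 m: (11.3/1.10)² = 105.5, so 26.9 × 105.5 = 2838 mrem/h
At 26.1 m: 2838 × (1.10/26.1)² = 2838 × 0.001776 = 5.040 mrem/h.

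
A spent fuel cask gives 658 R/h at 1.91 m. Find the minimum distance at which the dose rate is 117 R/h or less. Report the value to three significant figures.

Using I₁d₁² = I₂d₂², d₂ = d₁·√(I₁/I₂).
I₁/I₂ = 658/117 = 5.624, so d₂ = 1.91 × √5.624 = 4.530 m.

4.53 m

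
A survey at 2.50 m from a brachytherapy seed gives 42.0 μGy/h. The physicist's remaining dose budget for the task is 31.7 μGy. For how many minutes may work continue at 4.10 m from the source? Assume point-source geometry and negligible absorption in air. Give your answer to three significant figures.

Intensity scales as (d₁/d₂)², so rate at 4.10 m:
(2.50/4.10)² = 0.3718, so 42.0 × 0.3718 = 15.62 μGy/h.
Stay time = 31.7 μGy ÷ 15.62 μGy/h = 2.029 h = 121.7 min.

122 min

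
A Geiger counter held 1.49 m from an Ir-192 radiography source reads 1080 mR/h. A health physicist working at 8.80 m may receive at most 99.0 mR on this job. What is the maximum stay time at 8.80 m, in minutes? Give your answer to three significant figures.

Using I₁d₁² = I₂d₂², rate at 8.80 m:
1080 × (1.49/8.80)² = 1080 × 0.02867 = 30.96 mR/h.
Stay time = 99.0 mR ÷ 30.96 mR/h = 3.198 h = 191.9 min.

192 min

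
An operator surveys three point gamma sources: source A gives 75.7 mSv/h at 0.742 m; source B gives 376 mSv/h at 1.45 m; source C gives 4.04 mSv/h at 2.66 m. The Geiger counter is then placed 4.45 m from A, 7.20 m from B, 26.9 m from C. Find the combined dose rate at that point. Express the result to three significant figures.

17.4 mSv/h

By superposition, sum each source's inverse-square contribution:
A: 75.7 × (0.742/4.45)² = 2.105 mSv/h
B: 376 × (1.45/7.20)² = 15.25 mSv/h
C: 4.04 × (2.66/26.9)² = 0.03950 mSv/h
Total = 2.105 + 15.25 + 0.03950 = 17.39 mSv/h.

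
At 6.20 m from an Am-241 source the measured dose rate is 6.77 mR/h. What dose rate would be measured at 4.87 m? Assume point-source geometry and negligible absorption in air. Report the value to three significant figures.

11.0 mR/h

By the inverse-square law, scaling from 6.20 m to 4.87 m:
6.77 × (6.20/4.87)² = 6.77 × 1.621 = 10.97 mR/h.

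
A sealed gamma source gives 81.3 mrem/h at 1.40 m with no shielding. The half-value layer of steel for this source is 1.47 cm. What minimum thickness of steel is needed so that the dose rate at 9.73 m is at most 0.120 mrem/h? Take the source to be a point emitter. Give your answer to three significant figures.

5.60 cm

At 9.73 m, distance alone gives 81.3 × (1.40/9.73)² = 81.3 × 0.02070 = 1.683 mrem/h.
Further attenuation needed: 1.683/0.120 = 14.03.
n = log₂(14.03) = 3.810 half-value layers.
Thickness = 3.810 × 1.47 cm = 5.601 cm.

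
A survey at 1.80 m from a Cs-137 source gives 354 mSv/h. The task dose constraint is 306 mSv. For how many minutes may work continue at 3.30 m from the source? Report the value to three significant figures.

174 min

Applying the 1/r² law, rate at 3.30 m:
(1.80/3.30)² = 0.2975, so 354 × 0.2975 = 105.3 mSv/h.
Stay time = 306 mSv ÷ 105.3 mSv/h = 2.906 h = 174.4 min.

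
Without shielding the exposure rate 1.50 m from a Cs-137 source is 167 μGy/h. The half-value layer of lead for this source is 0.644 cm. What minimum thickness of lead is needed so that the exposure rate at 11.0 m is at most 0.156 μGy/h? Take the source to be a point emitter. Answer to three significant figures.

At 11.0 m, distance alone gives 167 × (1.50/11.0)² = 167 × 0.01860 = 3.106 μGy/h.
Further attenuation needed: 3.106/0.156 = 19.91.
n = log₂(19.91) = 4.315 half-value layers.
Thickness = 4.315 × 0.644 cm = 2.779 cm.

2.78 cm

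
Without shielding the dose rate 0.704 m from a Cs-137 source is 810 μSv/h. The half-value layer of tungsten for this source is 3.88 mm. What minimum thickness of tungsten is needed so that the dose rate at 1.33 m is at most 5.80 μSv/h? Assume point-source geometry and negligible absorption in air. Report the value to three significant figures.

At 1.33 m, distance alone gives 810 × (0.704/1.33)² = 810 × 0.2802 = 227.0 μSv/h.
Further attenuation needed: 227.0/5.80 = 39.14.
n = log₂(39.14) = 5.291 half-value layers.
Thickness = 5.291 × 3.88 mm = 20.53 mm.

20.5 mm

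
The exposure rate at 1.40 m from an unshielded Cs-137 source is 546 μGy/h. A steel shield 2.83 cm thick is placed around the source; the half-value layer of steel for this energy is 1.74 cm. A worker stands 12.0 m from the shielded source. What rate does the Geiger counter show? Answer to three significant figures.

Distance alone: (1.40/12.0)² = 0.01361, so 546 × 0.01361 = 7.431 μGy/h.
Shield: 2.83/1.74 = 1.626 half-value layers → attenuation 2^(−1.626) = 0.3240.
Combined: 7.431 × 0.3240 = 2.408 μGy/h.

2.41 μGy/h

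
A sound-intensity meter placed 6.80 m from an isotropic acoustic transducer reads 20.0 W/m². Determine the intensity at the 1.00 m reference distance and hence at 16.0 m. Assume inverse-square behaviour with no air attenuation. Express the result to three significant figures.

Applying the 1/r² law,
At 1.00 m: (6.80/1.00)² = 46.24, so 20.0 × 46.24 = 924.8 W/m²
At 16.0 m: (1.00/16.0)² = 0.003906, so 924.8 × 0.003906 = 3.612 W/m².

925 W/m²; 3.61 W/m²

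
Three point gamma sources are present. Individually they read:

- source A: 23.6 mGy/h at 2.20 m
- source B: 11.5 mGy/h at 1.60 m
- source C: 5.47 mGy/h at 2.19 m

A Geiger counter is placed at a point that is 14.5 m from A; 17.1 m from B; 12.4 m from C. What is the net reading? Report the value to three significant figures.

Each source contributes Iᵢ·(dᵢ/rᵢ)²; contributions add.
A: 23.6 × (2.20/14.5)² = 0.5433 mGy/h
B: 11.5 × (1.60/17.1)² = 0.1007 mGy/h
C: 5.47 × (2.19/12.4)² = 0.1706 mGy/h
Total = 0.5433 + 0.1007 + 0.1706 = 0.8146 mGy/h.

0.815 mGy/h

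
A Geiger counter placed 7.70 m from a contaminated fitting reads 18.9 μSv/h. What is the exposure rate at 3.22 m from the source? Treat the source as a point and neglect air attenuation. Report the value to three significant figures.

Intensity scales as (d₁/d₂)², so scaling from 7.70 m to 3.22 m:
(7.70/3.22)² = 5.718, so 18.9 × 5.718 = 108.1 μSv/h.

108 μSv/h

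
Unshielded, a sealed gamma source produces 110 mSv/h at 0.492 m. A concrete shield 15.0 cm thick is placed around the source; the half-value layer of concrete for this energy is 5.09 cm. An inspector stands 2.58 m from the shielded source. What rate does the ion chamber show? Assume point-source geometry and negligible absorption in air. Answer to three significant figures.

Distance alone: (0.492/2.58)² = 0.03637, so 110 × 0.03637 = 4.001 mSv/h.
Shield: 15.0/5.09 = 2.947 half-value layers → attenuation 2^(−2.947) = 0.1297.
Combined: 4.001 × 0.1297 = 0.5189 mSv/h.

0.519 mSv/h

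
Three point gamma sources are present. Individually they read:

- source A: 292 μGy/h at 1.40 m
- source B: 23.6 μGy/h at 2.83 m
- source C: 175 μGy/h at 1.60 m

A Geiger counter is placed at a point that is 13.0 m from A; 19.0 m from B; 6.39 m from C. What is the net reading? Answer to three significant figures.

14.9 μGy/h

Each source contributes Iᵢ·(dᵢ/rᵢ)²; contributions add.
A: 292 × (1.40/13.0)² = 3.387 μGy/h
B: 23.6 × (2.83/19.0)² = 0.5236 μGy/h
C: 175 × (1.60/6.39)² = 10.97 μGy/h
Total = 3.387 + 0.5236 + 10.97 = 14.88 μGy/h.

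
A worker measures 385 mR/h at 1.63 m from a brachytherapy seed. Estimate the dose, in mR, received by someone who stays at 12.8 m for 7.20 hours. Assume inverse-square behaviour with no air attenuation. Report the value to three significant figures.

Using I₁d₁² = I₂d₂², rate at 12.8 m:
(1.63/12.8)² = 0.01622, so 385 × 0.01622 = 6.245 mR/h.
Dose = rate × time = 6.245 mR/h × 7.200 h = 44.96 mR.

45.0 mR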